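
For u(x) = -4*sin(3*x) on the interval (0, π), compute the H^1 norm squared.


||u||_{H^1(0,π)}^2 = 80*π

u'(x) = -12*cos(3*x).
Expand u² and (u')² and integrate term by term on (0, π), using: for integers n ≥ 1, ∫_0^π sin²(nx) dx = ∫_0^π cos²(nx) dx = π/2; for n ≠ n', ∫_0^π sin(nx)sin(n'x) dx = ∫_0^π cos(nx)cos(n'x) dx = 0; and by product-to-sum, ∫_0^π sin(nx)cos(n'x) dx = ½∫_0^π [sin((n+n')x) + sin((n−n')x)] dx, which is 0 when n+n' is even and 2n/(n²−n'²) when n+n' is odd (it need not vanish on (0, π)).
  u² squared terms: (-4)²·∫sin(3x)² dx = 16·π/2 = 8*π.
  So ∫_0^π u² dx = 8*π.
  (u')² squared terms: (-12)²·∫cos(3x)² dx = 144·π/2 = 72*π.
  So ∫_0^π (u')² dx = 72*π.
||u||_{H^1}^2 = (8*π) + (72*π) = 80*π.


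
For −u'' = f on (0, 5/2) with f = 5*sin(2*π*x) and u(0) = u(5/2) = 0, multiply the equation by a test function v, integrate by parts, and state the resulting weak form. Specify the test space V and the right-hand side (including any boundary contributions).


V = H^1_0(0, 5/2) (so v(0) = v(5/2) = 0); weak form: ∫_0^5/2 u'v' dx = ∫_0^5/2 (5*sin(2*π*x)) v dx for all v ∈ V.

Multiply both sides by a test function v and integrate from 0 to 5/2:
  ∫_0^5/2 −u''(x) v(x) dx = ∫_0^5/2 f(x) v(x) dx.
Integrate the LHS by parts once:
  ∫_0^5/2 −u'' v dx = −[u'(x) v(x)]_0^5/2 + ∫_0^5/2 u'(x) v'(x) dx.
Thus ∫_0^5/2 u'(x) v'(x) dx = ∫_0^5/2 f(x) v(x) dx + [u'(x) v(x)]_0^5/2.
Choose V so that boundary terms are either known or forced to vanish.
u is Dirichlet: u(0) = u(5/2) = 0. Let V = H^1_0(0, 5/2); then v(0) = v(5/2) = 0, and [u' v]_0^5/2 = 0.
Weak formulation: find u (satisfying any essential BC) such that ∫_0^5/2 u'(x) v'(x) dx = ∫_0^5/2 f v dx for all v ∈ V.
Substituting f(x) = 5*sin(2*π*x), the right-hand side is ∫_0^5/2 (5*sin(2*π*x)) v dx.


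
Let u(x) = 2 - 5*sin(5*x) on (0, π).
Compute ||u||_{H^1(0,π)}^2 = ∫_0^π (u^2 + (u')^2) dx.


||u||_{H^1(0,π)}^2 = -8 + 329*π

u'(x) = -25*cos(5*x).
Expand u² and (u')² and integrate term by term on (0, π), using: for integers n ≥ 1, ∫_0^π sin²(nx) dx = ∫_0^π cos²(nx) dx = π/2; for n ≠ n', ∫_0^π sin(nx)sin(n'x) dx = ∫_0^π cos(nx)cos(n'x) dx = 0; and by product-to-sum, ∫_0^π sin(nx)cos(n'x) dx = ½∫_0^π [sin((n+n')x) + sin((n−n')x)] dx, which is 0 when n+n' is even and 2n/(n²−n'²) when n+n' is odd (it need not vanish on (0, π)). For the constant mode: ∫_0^π 1 dx = π, ∫_0^π cos(nx) dx = 0, ∫_0^π sin(nx) dx = (1−(−1)^n)/n.
  u² squared terms: (2)²·∫1 dx = 4·π = 4*π;  (-5)²·∫sin(5x)² dx = 25·π/2 = 25*π/2.
  u² cross terms: 2·(2)·(-5)·∫1·sin(5x) dx = -20·(2/5) = -8.
  So ∫_0^π u² dx = 4*π + 25*π/2 − 8 = -8 + 33*π/2.
  (u')² squared terms: (-25)²·∫cos(5x)² dx = 625·π/2 = 625*π/2.
  So ∫_0^π (u')² dx = 625*π/2.
||u||_{H^1}^2 = (-8 + 33*π/2) + (625*π/2) = -8 + 329*π.


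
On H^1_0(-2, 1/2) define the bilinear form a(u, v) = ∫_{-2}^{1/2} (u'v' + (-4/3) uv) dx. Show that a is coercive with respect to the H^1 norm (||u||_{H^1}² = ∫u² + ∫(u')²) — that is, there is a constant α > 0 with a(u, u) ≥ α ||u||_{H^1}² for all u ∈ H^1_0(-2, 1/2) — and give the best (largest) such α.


α = 4*(-25 + 3*π^2)/(3*(25 + 4*π^2))

Coercivity of a(·,·) on H^1_0(-2, 1/2) means a(u, u) ≥ α ||u||_{H^1}² for every u ∈ H^1_0.
The interval has length L = 5/2, and Poincaré/coercivity depend only on L. Here a(u, u) = ∫(u')² + (-4/3)·∫u².
Here c = -4/3 < 0 with |c| < (π/L)² = 4*π^2/25, so coercivity still holds. The condition a(u,u) ≥ α||u||_{H^1}² reads (1−α)∫(u')² ≥ (α−c)∫u². Any admissible α is ≤ 1 (rapidly oscillating u have ∫u²/∫(u')² → 0), and α = 1 would force 0 ≥ (1−c)∫u², impossible since c < 1; so 1−α > 0. By the sharp Poincaré inequality on H^1_0 of an interval of length L, ∫(u')² ≥ (π/L)²∫u² with equality for the first sine mode sin(π(x−x₀)/L) (x₀ the left endpoint), so the inequality holds for all u iff (1−α)(π/L)² ≥ α − c, i.e. α ≤ ((π/L)² + c)/((π/L)² + 1) = (1 + c(L/π)²)/(1 + (L/π)²). (Direct route, valid since c ≤ 0: Poincaré gives c∫u² ≥ c(L/π)²∫(u')², so a(u,u) ≥ (1 + c(L/π)²)∫(u')², while ||u||_{H^1}² ≤ (1 + (L/π)²)∫(u')²; dividing yields the same α.) With (π/L)² = 4*π^2/25 and c = -4/3, the largest admissible constant is α = ((π/L)² + c)/((π/L)² + 1).
Simplifying, α = 4*(-25 + 3*π^2)/(3*(25 + 4*π^2)).


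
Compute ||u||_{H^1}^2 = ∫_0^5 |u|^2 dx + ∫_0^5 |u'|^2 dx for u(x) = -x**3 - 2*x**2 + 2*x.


||u||_{H^1}^2 = 208990/7

The H^1 norm (squared) on an interval (0, L) is
  ||u||_{H^1}^2 = ∫_0^L u(x)^2 dx + ∫_0^L u'(x)^2 dx.
Compute u'(x) = -3*x**2 - 4*x + 2.
Then u(x)^2 = x**6 + 4*x**5 - 8*x**3 + 4*x**2 and u'(x)^2 = 9*x**4 + 24*x**3 + 4*x**2 - 16*x + 4.
Integrate each monomial from 0 to 5 using ∫_0^5 c·x^n dx = c·5^(n+1)/(n+1):
  ∫_0^5 u(x)^2 dx = ∫_0^5 (x^6 + 4*x^5 - 8*x^3 + 4*x^2) dx. Term by term:
    ∫_0^5 x^6 dx = 78125/7;  ∫_0^5 4*x^5 dx = 31250/3;  ∫_0^5 -8*x^3 dx = -1250;
    ∫_0^5 4*x^2 dx = 500/3.
  Sum: 78125/7 + 31250/3 − 1250 + 500/3 = 430375/21.
  ∫_0^5 u'(x)^2 dx = ∫_0^5 (9*x^4 + 24*x^3 + 4*x^2 - 16*x + 4) dx. Term by term:
    ∫_0^5 9*x^4 dx = 5625;  ∫_0^5 24*x^3 dx = 3750;  ∫_0^5 4*x^2 dx = 500/3;
    ∫_0^5 -16*x dx = -200;  ∫_0^5 4 dx = 20.
  Sum: 5625 + 3750 + 500/3 − 200 + 20 = 28085/3.
Adding: ||u||_{H^1}^2 = 430375/21 + 28085/3 = 208990/7.


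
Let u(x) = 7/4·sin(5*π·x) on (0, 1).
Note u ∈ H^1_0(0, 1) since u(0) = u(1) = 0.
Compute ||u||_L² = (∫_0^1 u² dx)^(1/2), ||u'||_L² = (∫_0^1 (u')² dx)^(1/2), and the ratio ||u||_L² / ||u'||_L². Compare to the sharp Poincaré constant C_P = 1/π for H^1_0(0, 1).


||u||_L² / ||u'||_L² = 1/(5*π) < C_P = 1/π.

u(x) = 7/4·sin(5*π·x), so u'(x) = 35*π*cos(5*π*x)/4.
Writing u(x) = A·sin(kπx/L) with A = 7/4 and k = 5, use ∫_0^L sin²(kπx/L) dx = L/2 and ∫_0^L cos²(kπx/L) dx = L/2.
u² = 49/16·sin²(5*π·x) and (u')² = 1225*π^2/16·cos²(5*π·x), and each of sin², cos² integrates to L/2 = 1/2 over (0, 1).
∫_0^1 u² dx = 49/32, so ||u||_L² = 7*sqrt(2)/8.
∫_0^1 (u')² dx = 1225*π^2/32, so ||u'||_L² = 35*sqrt(2)*π/8.
Ratio ||u||_L² / ||u'||_L² = 1/(5*π).
Sharp Poincaré constant on H^1_0(0, 1) is C_P = L/π = 1/π, achieved by sin(π·x).
This is the k = 5 harmonic; the ratio L/(kπ) is strictly less than C_P = L/π, consistent with the sharp inequality ||u||_L² ≤ C_P ||u'||_L².


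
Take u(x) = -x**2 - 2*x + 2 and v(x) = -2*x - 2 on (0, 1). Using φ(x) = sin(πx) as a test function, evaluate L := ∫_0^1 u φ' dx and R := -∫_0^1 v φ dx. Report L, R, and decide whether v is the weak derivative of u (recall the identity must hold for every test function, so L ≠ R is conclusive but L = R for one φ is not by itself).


LHS = 6/π, RHS = 6/π. Yes, v = u' weakly.

u(x) = -x**2 - 2*x + 2, classical derivative u'(x) = -2*x - 2.
φ(x) = sin(πx), so φ'(x) = π*cos(π*x).
Note φ(0) = φ(1) = 0, so the boundary term u·φ vanishes.
LHS = ∫_0^1 u(x) φ'(x) dx = ∫_0^1 (-π*x^2*cos(π*x) - 2*π*x*cos(π*x) + 2*π*cos(π*x)) dx. Term by term:
  ∫_0^1 2*π*cos(π*x) dx = 0;  ∫_0^1 -π*x^2*cos(π*x) dx = 2/π;  ∫_0^1 -2*π*x*cos(π*x) dx = 4/π.
Sum: 0 + 2/π + 4/π = 6/π.
So LHS = 6/π.
∫_0^1 v(x) φ(x) dx = ∫_0^1 (-2*x*sin(π*x) - 2*sin(π*x)) dx. Term by term:
  ∫_0^1 -2*sin(π*x) dx = -4/π;  ∫_0^1 -2*x*sin(π*x) dx = -2/π.
Sum: -4/π − 2/π = -6/π.
So RHS = -∫_0^1 v(x) φ(x) dx = 6/π.
LHS = RHS, so the identity holds for this test φ.
Moreover u is smooth here and v(x) = u'(x) = -2*x - 2 pointwise, so the identity holds for every test function. Hence v is the weak derivative of u.


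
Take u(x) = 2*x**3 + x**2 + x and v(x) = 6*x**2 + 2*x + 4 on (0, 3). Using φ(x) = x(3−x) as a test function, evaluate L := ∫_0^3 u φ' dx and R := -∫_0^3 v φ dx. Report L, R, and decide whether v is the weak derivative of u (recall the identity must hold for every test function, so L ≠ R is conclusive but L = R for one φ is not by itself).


LHS = -909/10, RHS = -522/5. No, v is not the weak derivative of u.

u(x) = 2*x**3 + x**2 + x, classical derivative u'(x) = 6*x**2 + 2*x + 1.
φ(x) = x(3−x), so φ'(x) = 3 - 2*x.
Note φ(0) = φ(3) = 0, so the boundary term u·φ vanishes.
LHS = ∫_0^3 u(x) φ'(x) dx = ∫_0^3 (-4*x^4 + 4*x^3 + x^2 + 3*x) dx. Term by term:
  ∫_0^3 -4*x^4 dx = -972/5;  ∫_0^3 4*x^3 dx = 81;  ∫_0^3 x^2 dx = 9;
  ∫_0^3 3*x dx = 27/2.
Sum: -972/5 + 81 + 9 + 27/2 = -909/10.
So LHS = -909/10.
∫_0^3 v(x) φ(x) dx = ∫_0^3 (-6*x^4 + 16*x^3 + 2*x^2 + 12*x) dx. Term by term:
  ∫_0^3 -6*x^4 dx = -1458/5;  ∫_0^3 16*x^3 dx = 324;  ∫_0^3 2*x^2 dx = 18;
  ∫_0^3 12*x dx = 54.
Sum: -1458/5 + 324 + 18 + 54 = 522/5.
So RHS = -∫_0^3 v(x) φ(x) dx = -522/5.
LHS − RHS = 27/2 ≠ 0, so the identity fails.
(For a valid weak derivative the identity must hold for EVERY test function, in particular this one. The failure shows v is NOT the weak derivative of u.)
Correct weak derivative would be u'(x) = 6*x**2 + 2*x + 1.


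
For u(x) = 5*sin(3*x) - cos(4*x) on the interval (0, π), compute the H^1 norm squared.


||u||_{H^1(0,π)}^2 = 1020/7 + 267*π/2

u'(x) = 4*sin(4*x) + 15*cos(3*x).
Expand u² and (u')² and integrate term by term on (0, π), using: for integers n ≥ 1, ∫_0^π sin²(nx) dx = ∫_0^π cos²(nx) dx = π/2; for n ≠ n', ∫_0^π sin(nx)sin(n'x) dx = ∫_0^π cos(nx)cos(n'x) dx = 0; and by product-to-sum, ∫_0^π sin(nx)cos(n'x) dx = ½∫_0^π [sin((n+n')x) + sin((n−n')x)] dx, which is 0 when n+n' is even and 2n/(n²−n'²) when n+n' is odd (it need not vanish on (0, π)).
  u² squared terms: (-1)²·∫cos(4x)² dx = 1·π/2 = π/2;  (5)²·∫sin(3x)² dx = 25·π/2 = 25*π/2.
  u² cross terms: 2·(-1)·(5)·∫cos(4x)·sin(3x) dx = -10·(-6/7) = 60/7.
  So ∫_0^π u² dx = π/2 + 25*π/2 + 60/7 = 60/7 + 13*π.
  (u')² squared terms: (4)²·∫sin(4x)² dx = 16·π/2 = 8*π;  (15)²·∫cos(3x)² dx = 225·π/2 = 225*π/2.
  (u')² cross terms: 2·(4)·(15)·∫sin(4x)·cos(3x) dx = 120·(8/7) = 960/7.
  So ∫_0^π (u')² dx = 8*π + 225*π/2 + 960/7 = 960/7 + 241*π/2.
||u||_{H^1}^2 = (60/7 + 13*π) + (960/7 + 241*π/2) = 1020/7 + 267*π/2.


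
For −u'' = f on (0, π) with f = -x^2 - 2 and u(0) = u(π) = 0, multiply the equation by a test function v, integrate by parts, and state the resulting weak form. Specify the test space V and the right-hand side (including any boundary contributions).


V = H^1_0(0, π) (so v(0) = v(π) = 0); weak form: ∫_0^π u'v' dx = ∫_0^π (-x^2 - 2) v dx for all v ∈ V.

Multiply both sides by a test function v and integrate from 0 to π:
  ∫_0^π −u''(x) v(x) dx = ∫_0^π f(x) v(x) dx.
Integrate the LHS by parts once:
  ∫_0^π −u'' v dx = −[u'(x) v(x)]_0^π + ∫_0^π u'(x) v'(x) dx.
Thus ∫_0^π u'(x) v'(x) dx = ∫_0^π f(x) v(x) dx + [u'(x) v(x)]_0^π.
Choose V so that boundary terms are either known or forced to vanish.
u is Dirichlet: u(0) = u(π) = 0. Let V = H^1_0(0, π); then v(0) = v(π) = 0, and [u' v]_0^π = 0.
Weak formulation: find u (satisfying any essential BC) such that ∫_0^π u'(x) v'(x) dx = ∫_0^π f v dx for all v ∈ V.
Substituting f(x) = -x^2 - 2, the right-hand side is ∫_0^π (-x^2 - 2) v dx.


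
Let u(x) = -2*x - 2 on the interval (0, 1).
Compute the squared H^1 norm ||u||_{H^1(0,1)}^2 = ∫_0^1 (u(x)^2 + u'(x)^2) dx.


||u||_{H^1}^2 = 40/3

The H^1 norm (squared) on an interval (0, L) is
  ||u||_{H^1}^2 = ∫_0^L u(x)^2 dx + ∫_0^L u'(x)^2 dx.
Compute u'(x) = -2.
Then u(x)^2 = 4*x**2 + 8*x + 4 and u'(x)^2 = 4.
Integrate each monomial from 0 to 1 using ∫_0^1 c·x^n dx = c·1^(n+1)/(n+1):
  ∫_0^1 u(x)^2 dx = ∫_0^1 (4*x^2 + 8*x + 4) dx. Term by term:
    ∫_0^1 4*x^2 dx = 4/3;  ∫_0^1 8*x dx = 4;  ∫_0^1 4 dx = 4.
  Sum: 4/3 + 4 + 4 = 28/3.
  ∫_0^1 u'(x)^2 dx = ∫_0^1 (4) dx. Term by term:
    ∫_0^1 4 dx = 4.
Adding: ||u||_{H^1}^2 = 28/3 + 4 = 40/3.


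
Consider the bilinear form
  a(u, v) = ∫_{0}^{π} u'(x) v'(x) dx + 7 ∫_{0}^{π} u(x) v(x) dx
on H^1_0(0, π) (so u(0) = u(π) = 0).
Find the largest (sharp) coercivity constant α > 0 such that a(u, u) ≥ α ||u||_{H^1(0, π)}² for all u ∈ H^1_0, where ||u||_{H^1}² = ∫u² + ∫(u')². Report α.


α = 1

Coercivity of a(·,·) on H^1_0(0, π) means a(u, u) ≥ α ||u||_{H^1}² for every u ∈ H^1_0.
The interval has length L = π, and Poincaré/coercivity depend only on L. Here a(u, u) = ∫(u')² + (7)·∫u².
Here c = 7 ≥ 1, so a(u,u) = ∫(u')² + c∫u² ≥ ∫(u')² + ∫u² = ||u||_{H^1}², i.e. α = 1 works. No larger α is possible: a(u,u) ≥ α||u||_{H^1}² means (1−α)∫(u')² ≥ (α−c)∫u², and for the modes u_n = sin(nπ(x−x₀)/L) (x₀ the left endpoint) one has ∫u_n²/∫(u_n')² = (L/(nπ))² → 0, so a(u_n,u_n)/||u_n||_{H^1}² → 1. Hence the optimal constant is α = 1.
Therefore α = 1.


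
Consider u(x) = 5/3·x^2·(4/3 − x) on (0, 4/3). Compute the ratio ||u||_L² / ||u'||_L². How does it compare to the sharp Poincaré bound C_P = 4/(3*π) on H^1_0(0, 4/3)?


||u||_L² / ||u'||_L² = 2*sqrt(14)/21 < C_P = 4/(3*π).

u(x) = 5/3·x^2·(4/3 − x), so u'(x) = 5*x*(8 - 9*x)/9.
u(x) = 5/3·x^2·(4/3 − x) vanishes at x = 0 and x = 4/3, so u ∈ H^1_0(0, 4/3). Differentiate via the product rule and integrate the resulting polynomials term by term.
  ∫_0^4/3 u² dx = ∫_0^4/3 (25*x^6/9 - 200*x^5/27 + 400*x^4/81) dx. Term by term:
    ∫_0^4/3 25*x^6/9 dx = 409600/137781;  ∫_0^4/3 -200*x^5/27 dx = -409600/59049;  ∫_0^4/3 400*x^4/81 dx = 81920/19683.
  Sum: 409600/137781 − 409600/59049 + 81920/19683 = 81920/413343.
  ∫_0^4/3 (u')² dx = ∫_0^4/3 (25*x^4 - 400*x^3/9 + 1600*x^2/81) dx. Term by term:
    ∫_0^4/3 25*x^4 dx = 5120/243;  ∫_0^4/3 -400*x^3/9 dx = -25600/729;  ∫_0^4/3 1600*x^2/81 dx = 102400/6561.
  Sum: 5120/243 − 25600/729 + 102400/6561 = 10240/6561.
∫_0^4/3 u² dx = 81920/413343, so ||u||_L² = 128*sqrt(35)/1701.
∫_0^4/3 (u')² dx = 10240/6561, so ||u'||_L² = 32*sqrt(10)/81.
Ratio ||u||_L² / ||u'||_L² = 2*sqrt(14)/21.
Sharp Poincaré constant on H^1_0(0, 4/3) is C_P = L/π = 4/(3*π), achieved by sin(3*π/4·x).
A polynomial bump cannot attain the sharp Poincaré constant (only the first sine eigenfunction does), so the ratio is strictly less than C_P, consistent with ||u||_L² ≤ C_P ||u'||_L².


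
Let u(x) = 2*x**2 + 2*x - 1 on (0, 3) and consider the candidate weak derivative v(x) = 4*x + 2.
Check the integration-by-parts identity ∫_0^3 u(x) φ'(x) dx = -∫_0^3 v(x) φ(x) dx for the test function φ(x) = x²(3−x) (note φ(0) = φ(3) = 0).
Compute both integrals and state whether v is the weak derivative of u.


LHS = -621/10, RHS = -621/10. Yes, v = u' weakly.

u(x) = 2*x**2 + 2*x - 1, classical derivative u'(x) = 4*x + 2.
φ(x) = x²(3−x), so φ'(x) = 3*x*(2 - x).
Note φ(0) = φ(3) = 0, so the boundary term u·φ vanishes.
LHS = ∫_0^3 u(x) φ'(x) dx = ∫_0^3 (-6*x^4 + 6*x^3 + 15*x^2 - 6*x) dx. Term by term:
  ∫_0^3 -6*x^4 dx = -1458/5;  ∫_0^3 6*x^3 dx = 243/2;  ∫_0^3 15*x^2 dx = 135;
  ∫_0^3 -6*x dx = -27.
Sum: -1458/5 + 243/2 + 135 − 27 = -621/10.
So LHS = -621/10.
∫_0^3 v(x) φ(x) dx = ∫_0^3 (-4*x^4 + 10*x^3 + 6*x^2) dx. Term by term:
  ∫_0^3 -4*x^4 dx = -972/5;  ∫_0^3 10*x^3 dx = 405/2;  ∫_0^3 6*x^2 dx = 54.
Sum: -972/5 + 405/2 + 54 = 621/10.
So RHS = -∫_0^3 v(x) φ(x) dx = -621/10.
LHS = RHS, so the identity holds for this test φ.
Moreover u is smooth here and v(x) = u'(x) = 4*x + 2 pointwise, so the identity holds for every test function. Hence v is the weak derivative of u.


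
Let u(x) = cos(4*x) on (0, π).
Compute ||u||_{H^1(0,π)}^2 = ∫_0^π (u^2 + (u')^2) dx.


||u||_{H^1(0,π)}^2 = 17*π/2

u'(x) = -4*sin(4*x).
Expand u² and (u')² and integrate term by term on (0, π), using: for integers n ≥ 1, ∫_0^π sin²(nx) dx = ∫_0^π cos²(nx) dx = π/2; for n ≠ n', ∫_0^π sin(nx)sin(n'x) dx = ∫_0^π cos(nx)cos(n'x) dx = 0; and by product-to-sum, ∫_0^π sin(nx)cos(n'x) dx = ½∫_0^π [sin((n+n')x) + sin((n−n')x)] dx, which is 0 when n+n' is even and 2n/(n²−n'²) when n+n' is odd (it need not vanish on (0, π)).
  u² squared terms: (1)²·∫cos(4x)² dx = 1·π/2 = π/2.
  So ∫_0^π u² dx = π/2.
  (u')² squared terms: (-4)²·∫sin(4x)² dx = 16·π/2 = 8*π.
  So ∫_0^π (u')² dx = 8*π.
||u||_{H^1}^2 = (π/2) + (8*π) = 17*π/2.


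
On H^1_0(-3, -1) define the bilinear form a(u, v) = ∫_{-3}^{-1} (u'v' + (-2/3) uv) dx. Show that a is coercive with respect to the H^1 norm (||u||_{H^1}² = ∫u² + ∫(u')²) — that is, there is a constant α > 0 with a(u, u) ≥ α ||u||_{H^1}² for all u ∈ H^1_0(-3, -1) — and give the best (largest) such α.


α = (-8/3 + π^2)/(4 + π^2)

Coercivity of a(·,·) on H^1_0(-3, -1) means a(u, u) ≥ α ||u||_{H^1}² for every u ∈ H^1_0.
The interval has length L = 2, and Poincaré/coercivity depend only on L. Here a(u, u) = ∫(u')² + (-2/3)·∫u².
Here c = -2/3 < 0 with |c| < (π/L)² = π^2/4, so coercivity still holds. The condition a(u,u) ≥ α||u||_{H^1}² reads (1−α)∫(u')² ≥ (α−c)∫u². Any admissible α is ≤ 1 (rapidly oscillating u have ∫u²/∫(u')² → 0), and α = 1 would force 0 ≥ (1−c)∫u², impossible since c < 1; so 1−α > 0. By the sharp Poincaré inequality on H^1_0 of an interval of length L, ∫(u')² ≥ (π/L)²∫u² with equality for the first sine mode sin(π(x−x₀)/L) (x₀ the left endpoint), so the inequality holds for all u iff (1−α)(π/L)² ≥ α − c, i.e. α ≤ ((π/L)² + c)/((π/L)² + 1) = (1 + c(L/π)²)/(1 + (L/π)²). (Direct route, valid since c ≤ 0: Poincaré gives c∫u² ≥ c(L/π)²∫(u')², so a(u,u) ≥ (1 + c(L/π)²)∫(u')², while ||u||_{H^1}² ≤ (1 + (L/π)²)∫(u')²; dividing yields the same α.) With (π/L)² = π^2/4 and c = -2/3, the largest admissible constant is α = ((π/L)² + c)/((π/L)² + 1).
Simplifying, α = (-8/3 + π^2)/(4 + π^2).


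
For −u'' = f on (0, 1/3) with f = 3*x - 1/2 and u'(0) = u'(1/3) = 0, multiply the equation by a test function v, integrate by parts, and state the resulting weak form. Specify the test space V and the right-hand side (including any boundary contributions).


V = H^1(0, 1/3) (no boundary constraint on v; u is determined up to an additive constant); weak form: ∫_0^1/3 u'v' dx = ∫_0^1/3 (3*x - 1/2) v dx for all v ∈ V.

Multiply both sides by a test function v and integrate from 0 to 1/3:
  ∫_0^1/3 −u''(x) v(x) dx = ∫_0^1/3 f(x) v(x) dx.
Integrate the LHS by parts once:
  ∫_0^1/3 −u'' v dx = −[u'(x) v(x)]_0^1/3 + ∫_0^1/3 u'(x) v'(x) dx.
Thus ∫_0^1/3 u'(x) v'(x) dx = ∫_0^1/3 f(x) v(x) dx + [u'(x) v(x)]_0^1/3.
Choose V so that boundary terms are either known or forced to vanish.
u has homogeneous Neumann: u'(0) = u'(1/3) = 0. So [u' v]_0^1/3 = 0·v(1/3) − 0·v(0) = 0 for any v; take V = H^1(0, 1/3).
Weak formulation: find u (satisfying any essential BC) such that ∫_0^1/3 u'(x) v'(x) dx = ∫_0^1/3 f v dx for all v ∈ V (homogeneous Neumann, so boundary terms vanish).
Substituting f(x) = 3*x - 1/2, the right-hand side is ∫_0^1/3 (3*x - 1/2) v dx.
Compatibility check (pure Neumann): taking v ≡ 1 ∈ V gives 0 = ∫_0^1/3 f dx + (0) − (0), i.e. ∫_0^1/3 f dx must equal u'(0) − u'(1/3) = 0. Indeed ∫_0^1/3 (3*x - 1/2) dx = 0, so the data are compatible. The solution is then unique only up to an additive constant (fix it e.g. by requiring ∫_0^1/3 u dx = 0).


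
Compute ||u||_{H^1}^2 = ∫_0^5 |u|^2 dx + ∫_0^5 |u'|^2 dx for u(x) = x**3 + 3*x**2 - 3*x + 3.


||u||_{H^1}^2 = 275280/7

The H^1 norm (squared) on an interval (0, L) is
  ||u||_{H^1}^2 = ∫_0^L u(x)^2 dx + ∫_0^L u'(x)^2 dx.
Compute u'(x) = 3*x**2 + 6*x - 3.
Then u(x)^2 = x**6 + 6*x**5 + 3*x**4 - 12*x**3 + 27*x**2 - 18*x + 9 and u'(x)^2 = 9*x**4 + 36*x**3 + 18*x**2 - 36*x + 9.
Integrate each monomial from 0 to 5 using ∫_0^5 c·x^n dx = c·5^(n+1)/(n+1):
  ∫_0^5 u(x)^2 dx = ∫_0^5 (x^6 + 6*x^5 + 3*x^4 - 12*x^3 + 27*x^2 - 18*x + 9) dx. Term by term:
    ∫_0^5 x^6 dx = 78125/7;  ∫_0^5 6*x^5 dx = 15625;  ∫_0^5 3*x^4 dx = 1875;
    ∫_0^5 -12*x^3 dx = -1875;  ∫_0^5 27*x^2 dx = 1125;  ∫_0^5 -18*x dx = -225;
    ∫_0^5 9 dx = 45.
  Sum: 78125/7 + 15625 + 1875 − 1875 + 1125 − 225 + 45 = 194115/7.
  ∫_0^5 u'(x)^2 dx = ∫_0^5 (9*x^4 + 36*x^3 + 18*x^2 - 36*x + 9) dx. Term by term:
    ∫_0^5 9*x^4 dx = 5625;  ∫_0^5 36*x^3 dx = 5625;  ∫_0^5 18*x^2 dx = 750;
    ∫_0^5 -36*x dx = -450;  ∫_0^5 9 dx = 45.
  Sum: 5625 + 5625 + 750 − 450 + 45 = 11595.
Adding: ||u||_{H^1}^2 = 194115/7 + 11595 = 275280/7.


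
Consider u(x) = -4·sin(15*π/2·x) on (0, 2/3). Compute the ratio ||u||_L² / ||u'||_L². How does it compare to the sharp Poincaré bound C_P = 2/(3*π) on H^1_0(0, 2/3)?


||u||_L² / ||u'||_L² = 2/(15*π) < C_P = 2/(3*π).

u(x) = -4·sin(15*π/2·x), so u'(x) = -30*π*cos(15*π*x/2).
Writing u(x) = A·sin(kπx/L) with A = -4 and k = 5, use ∫_0^L sin²(kπx/L) dx = L/2 and ∫_0^L cos²(kπx/L) dx = L/2.
u² = 16·sin²(15*π/2·x) and (u')² = 900*π^2·cos²(15*π/2·x), and each of sin², cos² integrates to L/2 = 1/3 over (0, 2/3).
∫_0^2/3 u² dx = 16/3, so ||u||_L² = 4*sqrt(3)/3.
∫_0^2/3 (u')² dx = 300*π^2, so ||u'||_L² = 10*sqrt(3)*π.
Ratio ||u||_L² / ||u'||_L² = 2/(15*π).
Sharp Poincaré constant on H^1_0(0, 2/3) is C_P = L/π = 2/(3*π), achieved by sin(3*π/2·x).
This is the k = 5 harmonic; the ratio L/(kπ) is strictly less than C_P = L/π, consistent with the sharp inequality ||u||_L² ≤ C_P ||u'||_L².


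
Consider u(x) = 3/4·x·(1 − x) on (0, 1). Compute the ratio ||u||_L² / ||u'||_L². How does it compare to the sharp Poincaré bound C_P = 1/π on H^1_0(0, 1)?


||u||_L² / ||u'||_L² = sqrt(10)/10 < C_P = 1/π.

u(x) = 3/4·x·(1 − x), so u'(x) = 3/4 - 3*x/2.
u(x) = 3/4·x·(1 − x) vanishes at x = 0 and x = 1, so u ∈ H^1_0(0, 1). Differentiate via the product rule and integrate the resulting polynomials term by term.
  ∫_0^1 u² dx = ∫_0^1 (9*x^4/16 - 9*x^3/8 + 9*x^2/16) dx. Term by term:
    ∫_0^1 9*x^4/16 dx = 9/80;  ∫_0^1 -9*x^3/8 dx = -9/32;  ∫_0^1 9*x^2/16 dx = 3/16.
  Sum: 9/80 − 9/32 + 3/16 = 3/160.
  ∫_0^1 (u')² dx = ∫_0^1 (9*x^2/4 - 9*x/4 + 9/16) dx. Term by term:
    ∫_0^1 9*x^2/4 dx = 3/4;  ∫_0^1 -9*x/4 dx = -9/8;  ∫_0^1 9/16 dx = 9/16.
  Sum: 3/4 − 9/8 + 9/16 = 3/16.
∫_0^1 u² dx = 3/160, so ||u||_L² = sqrt(30)/40.
∫_0^1 (u')² dx = 3/16, so ||u'||_L² = sqrt(3)/4.
Ratio ||u||_L² / ||u'||_L² = sqrt(10)/10.
Sharp Poincaré constant on H^1_0(0, 1) is C_P = L/π = 1/π, achieved by sin(π·x).
A polynomial bump cannot attain the sharp Poincaré constant (only the first sine eigenfunction does), so the ratio is strictly less than C_P, consistent with ||u||_L² ≤ C_P ||u'||_L².


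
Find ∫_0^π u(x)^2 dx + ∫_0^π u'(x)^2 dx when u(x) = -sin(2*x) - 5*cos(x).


||u||_{H^1(0,π)}^2 = 80/3 + 55*π/2

u'(x) = 5*sin(x) - 2*cos(2*x).
Expand u² and (u')² and integrate term by term on (0, π), using: for integers n ≥ 1, ∫_0^π sin²(nx) dx = ∫_0^π cos²(nx) dx = π/2; for n ≠ n', ∫_0^π sin(nx)sin(n'x) dx = ∫_0^π cos(nx)cos(n'x) dx = 0; and by product-to-sum, ∫_0^π sin(nx)cos(n'x) dx = ½∫_0^π [sin((n+n')x) + sin((n−n')x)] dx, which is 0 when n+n' is even and 2n/(n²−n'²) when n+n' is odd (it need not vanish on (0, π)).
  u² squared terms: (-1)²·∫sin(2x)² dx = 1·π/2 = π/2;  (-5)²·∫cos(x)² dx = 25·π/2 = 25*π/2.
  u² cross terms: 2·(-1)·(-5)·∫sin(2x)·cos(x) dx = 10·(4/3) = 40/3.
  So ∫_0^π u² dx = π/2 + 25*π/2 + 40/3 = 40/3 + 13*π.
  (u')² squared terms: (-2)²·∫cos(2x)² dx = 4·π/2 = 2*π;  (5)²·∫sin(x)² dx = 25·π/2 = 25*π/2.
  (u')² cross terms: 2·(-2)·(5)·∫cos(2x)·sin(x) dx = -20·(-2/3) = 40/3.
  So ∫_0^π (u')² dx = 2*π + 25*π/2 + 40/3 = 40/3 + 29*π/2.
||u||_{H^1}^2 = (40/3 + 13*π) + (40/3 + 29*π/2) = 80/3 + 55*π/2.


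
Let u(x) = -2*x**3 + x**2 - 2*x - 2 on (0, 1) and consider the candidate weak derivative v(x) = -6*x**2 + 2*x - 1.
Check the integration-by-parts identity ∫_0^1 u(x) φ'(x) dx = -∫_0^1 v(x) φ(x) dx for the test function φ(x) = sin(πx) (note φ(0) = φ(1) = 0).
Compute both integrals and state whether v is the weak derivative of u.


LHS = -24/π^3 + 8/π, RHS = -24/π^3 + 6/π. No, v is not the weak derivative of u.

u(x) = -2*x**3 + x**2 - 2*x - 2, classical derivative u'(x) = -6*x**2 + 2*x - 2.
φ(x) = sin(πx), so φ'(x) = π*cos(π*x).
Note φ(0) = φ(1) = 0, so the boundary term u·φ vanishes.
LHS = ∫_0^1 u(x) φ'(x) dx = ∫_0^1 (-2*π*x^3*cos(π*x) + π*x^2*cos(π*x) - 2*π*x*cos(π*x) - 2*π*cos(π*x)) dx. Term by term:
  ∫_0^1 -2*π*cos(π*x) dx = 0;  ∫_0^1 π*x^2*cos(π*x) dx = -2/π;  ∫_0^1 -2*π*x*cos(π*x) dx = 4/π;
  ∫_0^1 -2*π*x^3*cos(π*x) dx = -24/π^3 + 6/π.
Sum: 0 − 2/π + 4/π + -24/π^3 + 6/π = -24/π^3 + 8/π.
So LHS = -24/π^3 + 8/π.
∫_0^1 v(x) φ(x) dx = ∫_0^1 (-6*x^2*sin(π*x) + 2*x*sin(π*x) - sin(π*x)) dx. Term by term:
  ∫_0^1 -sin(π*x) dx = -2/π;  ∫_0^1 -6*x^2*sin(π*x) dx = -6/π + 24/π^3;  ∫_0^1 2*x*sin(π*x) dx = 2/π.
Sum: -2/π + -6/π + 24/π^3 + 2/π = -6/π + 24/π^3.
So RHS = -∫_0^1 v(x) φ(x) dx = -24/π^3 + 6/π.
LHS − RHS = 2/π ≠ 0, so the identity fails.
(For a valid weak derivative the identity must hold for EVERY test function, in particular this one. The failure shows v is NOT the weak derivative of u.)
Correct weak derivative would be u'(x) = -6*x**2 + 2*x - 2.


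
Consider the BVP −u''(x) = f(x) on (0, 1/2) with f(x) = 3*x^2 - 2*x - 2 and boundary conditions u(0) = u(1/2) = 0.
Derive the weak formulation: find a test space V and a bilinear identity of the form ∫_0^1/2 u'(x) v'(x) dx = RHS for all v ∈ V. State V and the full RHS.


V = H^1_0(0, 1/2) (so v(0) = v(1/2) = 0); weak form: ∫_0^1/2 u'v' dx = ∫_0^1/2 (3*x^2 - 2*x - 2) v dx for all v ∈ V.

Multiply both sides by a test function v and integrate from 0 to 1/2:
  ∫_0^1/2 −u''(x) v(x) dx = ∫_0^1/2 f(x) v(x) dx.
Integrate the LHS by parts once:
  ∫_0^1/2 −u'' v dx = −[u'(x) v(x)]_0^1/2 + ∫_0^1/2 u'(x) v'(x) dx.
Thus ∫_0^1/2 u'(x) v'(x) dx = ∫_0^1/2 f(x) v(x) dx + [u'(x) v(x)]_0^1/2.
Choose V so that boundary terms are either known or forced to vanish.
u is Dirichlet: u(0) = u(1/2) = 0. Let V = H^1_0(0, 1/2); then v(0) = v(1/2) = 0, and [u' v]_0^1/2 = 0.
Weak formulation: find u (satisfying any essential BC) such that ∫_0^1/2 u'(x) v'(x) dx = ∫_0^1/2 f v dx for all v ∈ V.
Substituting f(x) = 3*x^2 - 2*x - 2, the right-hand side is ∫_0^1/2 (3*x^2 - 2*x - 2) v dx.


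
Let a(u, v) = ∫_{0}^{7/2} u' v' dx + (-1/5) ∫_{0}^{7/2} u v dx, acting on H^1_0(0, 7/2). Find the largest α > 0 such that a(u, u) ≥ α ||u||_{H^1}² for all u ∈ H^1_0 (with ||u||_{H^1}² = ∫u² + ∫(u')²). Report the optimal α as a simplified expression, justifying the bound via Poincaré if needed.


α = (-49 + 20*π^2)/(5*(4*π^2 + 49))

Coercivity of a(·,·) on H^1_0(0, 7/2) means a(u, u) ≥ α ||u||_{H^1}² for every u ∈ H^1_0.
The interval has length L = 7/2, and Poincaré/coercivity depend only on L. Here a(u, u) = ∫(u')² + (-1/5)·∫u².
Here c = -1/5 < 0 with |c| < (π/L)² = 4*π^2/49, so coercivity still holds. The condition a(u,u) ≥ α||u||_{H^1}² reads (1−α)∫(u')² ≥ (α−c)∫u². Any admissible α is ≤ 1 (rapidly oscillating u have ∫u²/∫(u')² → 0), and α = 1 would force 0 ≥ (1−c)∫u², impossible since c < 1; so 1−α > 0. By the sharp Poincaré inequality on H^1_0 of an interval of length L, ∫(u')² ≥ (π/L)²∫u² with equality for the first sine mode sin(π(x−x₀)/L) (x₀ the left endpoint), so the inequality holds for all u iff (1−α)(π/L)² ≥ α − c, i.e. α ≤ ((π/L)² + c)/((π/L)² + 1) = (1 + c(L/π)²)/(1 + (L/π)²). (Direct route, valid since c ≤ 0: Poincaré gives c∫u² ≥ c(L/π)²∫(u')², so a(u,u) ≥ (1 + c(L/π)²)∫(u')², while ||u||_{H^1}² ≤ (1 + (L/π)²)∫(u')²; dividing yields the same α.) With (π/L)² = 4*π^2/49 and c = -1/5, the largest admissible constant is α = ((π/L)² + c)/((π/L)² + 1).
Simplifying, α = (-49 + 20*π^2)/(5*(4*π^2 + 49)).


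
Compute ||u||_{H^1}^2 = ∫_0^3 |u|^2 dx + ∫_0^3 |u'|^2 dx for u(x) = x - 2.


||u||_{H^1}^2 = 6

The H^1 norm (squared) on an interval (0, L) is
  ||u||_{H^1}^2 = ∫_0^L u(x)^2 dx + ∫_0^L u'(x)^2 dx.
Compute u'(x) = 1.
Then u(x)^2 = x**2 - 4*x + 4 and u'(x)^2 = 1.
Integrate each monomial from 0 to 3 using ∫_0^3 c·x^n dx = c·3^(n+1)/(n+1):
  ∫_0^3 u(x)^2 dx = ∫_0^3 (x^2 - 4*x + 4) dx. Term by term:
    ∫_0^3 x^2 dx = 9;  ∫_0^3 -4*x dx = -18;  ∫_0^3 4 dx = 12.
  Sum: 9 − 18 + 12 = 3.
  ∫_0^3 u'(x)^2 dx = ∫_0^3 (1) dx. Term by term:
    ∫_0^3 1 dx = 3.
Adding: ||u||_{H^1}^2 = 3 + 3 = 6.


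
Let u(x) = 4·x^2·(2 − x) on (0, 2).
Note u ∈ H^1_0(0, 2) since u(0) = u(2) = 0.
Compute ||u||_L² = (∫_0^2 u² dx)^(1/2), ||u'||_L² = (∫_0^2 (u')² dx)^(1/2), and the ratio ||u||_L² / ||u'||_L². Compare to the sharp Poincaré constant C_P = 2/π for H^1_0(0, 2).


||u||_L² / ||u'||_L² = sqrt(14)/7 < C_P = 2/π.

u(x) = 4·x^2·(2 − x), so u'(x) = 4*x*(4 - 3*x).
u(x) = 4·x^2·(2 − x) vanishes at x = 0 and x = 2, so u ∈ H^1_0(0, 2). Differentiate via the product rule and integrate the resulting polynomials term by term.
  ∫_0^2 u² dx = ∫_0^2 (16*x^6 - 64*x^5 + 64*x^4) dx. Term by term:
    ∫_0^2 16*x^6 dx = 2048/7;  ∫_0^2 -64*x^5 dx = -2048/3;  ∫_0^2 64*x^4 dx = 2048/5.
  Sum: 2048/7 − 2048/3 + 2048/5 = 2048/105.
  ∫_0^2 (u')² dx = ∫_0^2 (144*x^4 - 384*x^3 + 256*x^2) dx. Term by term:
    ∫_0^2 144*x^4 dx = 4608/5;  ∫_0^2 -384*x^3 dx = -1536;  ∫_0^2 256*x^2 dx = 2048/3.
  Sum: 4608/5 − 1536 + 2048/3 = 1024/15.
∫_0^2 u² dx = 2048/105, so ||u||_L² = 32*sqrt(210)/105.
∫_0^2 (u')² dx = 1024/15, so ||u'||_L² = 32*sqrt(15)/15.
Ratio ||u||_L² / ||u'||_L² = sqrt(14)/7.
Sharp Poincaré constant on H^1_0(0, 2) is C_P = L/π = 2/π, achieved by sin(π/2·x).
A polynomial bump cannot attain the sharp Poincaré constant (only the first sine eigenfunction does), so the ratio is strictly less than C_P, consistent with ||u||_L² ≤ C_P ||u'||_L².


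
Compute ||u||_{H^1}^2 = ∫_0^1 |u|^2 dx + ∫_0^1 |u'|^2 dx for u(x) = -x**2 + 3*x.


||u||_{H^1}^2 = 181/30

The H^1 norm (squared) on an interval (0, L) is
  ||u||_{H^1}^2 = ∫_0^L u(x)^2 dx + ∫_0^L u'(x)^2 dx.
Compute u'(x) = 3 - 2*x.
Then u(x)^2 = x**4 - 6*x**3 + 9*x**2 and u'(x)^2 = 4*x**2 - 12*x + 9.
Integrate each monomial from 0 to 1 using ∫_0^1 c·x^n dx = c·1^(n+1)/(n+1):
  ∫_0^1 u(x)^2 dx = ∫_0^1 (x^4 - 6*x^3 + 9*x^2) dx. Term by term:
    ∫_0^1 x^4 dx = 1/5;  ∫_0^1 -6*x^3 dx = -3/2;  ∫_0^1 9*x^2 dx = 3.
  Sum: 1/5 − 3/2 + 3 = 17/10.
  ∫_0^1 u'(x)^2 dx = ∫_0^1 (4*x^2 - 12*x + 9) dx. Term by term:
    ∫_0^1 4*x^2 dx = 4/3;  ∫_0^1 -12*x dx = -6;  ∫_0^1 9 dx = 9.
  Sum: 4/3 − 6 + 9 = 13/3.
Adding: ||u||_{H^1}^2 = 17/10 + 13/3 = 181/30.


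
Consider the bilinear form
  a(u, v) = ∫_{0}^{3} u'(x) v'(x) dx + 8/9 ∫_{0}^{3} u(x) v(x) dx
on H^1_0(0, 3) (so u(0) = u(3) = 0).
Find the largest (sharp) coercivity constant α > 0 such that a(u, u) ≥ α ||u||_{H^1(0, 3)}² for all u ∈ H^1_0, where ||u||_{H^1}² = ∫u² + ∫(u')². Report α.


α = (8 + π^2)/(9 + π^2)

Coercivity of a(·,·) on H^1_0(0, 3) means a(u, u) ≥ α ||u||_{H^1}² for every u ∈ H^1_0.
The interval has length L = 3, and Poincaré/coercivity depend only on L. Here a(u, u) = ∫(u')² + (8/9)·∫u².
Here 0 < c = 8/9 < 1. The condition a(u,u) ≥ α||u||_{H^1}² reads (1−α)∫(u')² ≥ (α−c)∫u². Any admissible α is ≤ 1 (rapidly oscillating u have ∫u²/∫(u')² → 0), and α = 1 would force 0 ≥ (1−c)∫u², impossible since c < 1; so 1−α > 0. By the sharp Poincaré inequality on H^1_0 of an interval of length L, ∫(u')² ≥ (π/L)²∫u² with equality for the first sine mode sin(π(x−x₀)/L) (x₀ the left endpoint), so the inequality holds for all u iff (1−α)(π/L)² ≥ α − c, i.e. α ≤ ((π/L)² + c)/((π/L)² + 1) = (1 + c(L/π)²)/(1 + (L/π)²). With (π/L)² = π^2/9 and c = 8/9, the largest admissible constant is α = ((π/L)² + c)/((π/L)² + 1).
Simplifying, α = (8 + π^2)/(9 + π^2).


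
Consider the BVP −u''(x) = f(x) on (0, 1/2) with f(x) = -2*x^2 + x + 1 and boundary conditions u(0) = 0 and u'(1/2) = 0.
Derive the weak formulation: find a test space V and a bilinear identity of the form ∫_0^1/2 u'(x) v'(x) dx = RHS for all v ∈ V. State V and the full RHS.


V = {v ∈ H^1(0, 1/2) : v(0) = 0} (test functions vanish at x = 0 where u is specified); weak form: ∫_0^1/2 u'v' dx = ∫_0^1/2 (-2*x^2 + x + 1) v dx for all v ∈ V.

Multiply both sides by a test function v and integrate from 0 to 1/2:
  ∫_0^1/2 −u''(x) v(x) dx = ∫_0^1/2 f(x) v(x) dx.
Integrate the LHS by parts once:
  ∫_0^1/2 −u'' v dx = −[u'(x) v(x)]_0^1/2 + ∫_0^1/2 u'(x) v'(x) dx.
Thus ∫_0^1/2 u'(x) v'(x) dx = ∫_0^1/2 f(x) v(x) dx + [u'(x) v(x)]_0^1/2.
Choose V so that boundary terms are either known or forced to vanish.
Mixed BC: u(0) = 0 (Dirichlet) and u'(1/2) = 0 (Neumann). Define V = {v ∈ H^1(0, 1/2) : v(0) = 0}. Then [u' v]_0^1/2 = u'(1/2)·v(1/2) − u'(0)·0 = 0.
Weak formulation: find u (satisfying any essential BC) such that ∫_0^1/2 u'(x) v'(x) dx = ∫_0^1/2 f v dx for all v ∈ V (Dirichlet at 0 absorbed into V; the Neumann datum at x = 1/2 is zero, so no boundary term remains).
Substituting f(x) = -2*x^2 + x + 1, the right-hand side is ∫_0^1/2 (-2*x^2 + x + 1) v dx.


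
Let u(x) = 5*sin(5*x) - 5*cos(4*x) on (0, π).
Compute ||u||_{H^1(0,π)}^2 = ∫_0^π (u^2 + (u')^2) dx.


||u||_{H^1(0,π)}^2 = -8500/9 + 1075*π/2

u'(x) = 20*sin(4*x) + 25*cos(5*x).
Expand u² and (u')² and integrate term by term on (0, π), using: for integers n ≥ 1, ∫_0^π sin²(nx) dx = ∫_0^π cos²(nx) dx = π/2; for n ≠ n', ∫_0^π sin(nx)sin(n'x) dx = ∫_0^π cos(nx)cos(n'x) dx = 0; and by product-to-sum, ∫_0^π sin(nx)cos(n'x) dx = ½∫_0^π [sin((n+n')x) + sin((n−n')x)] dx, which is 0 when n+n' is even and 2n/(n²−n'²) when n+n' is odd (it need not vanish on (0, π)).
  u² squared terms: (-5)²·∫cos(4x)² dx = 25·π/2 = 25*π/2;  (5)²·∫sin(5x)² dx = 25·π/2 = 25*π/2.
  u² cross terms: 2·(-5)·(5)·∫cos(4x)·sin(5x) dx = -50·(10/9) = -500/9.
  So ∫_0^π u² dx = 25*π/2 + 25*π/2 − 500/9 = -500/9 + 25*π.
  (u')² squared terms: (20)²·∫sin(4x)² dx = 400·π/2 = 200*π;  (25)²·∫cos(5x)² dx = 625·π/2 = 625*π/2.
  (u')² cross terms: 2·(20)·(25)·∫sin(4x)·cos(5x) dx = 1000·(-8/9) = -8000/9.
  So ∫_0^π (u')² dx = 200*π + 625*π/2 − 8000/9 = -8000/9 + 1025*π/2.
||u||_{H^1}^2 = (-500/9 + 25*π) + (-8000/9 + 1025*π/2) = -8500/9 + 1075*π/2.


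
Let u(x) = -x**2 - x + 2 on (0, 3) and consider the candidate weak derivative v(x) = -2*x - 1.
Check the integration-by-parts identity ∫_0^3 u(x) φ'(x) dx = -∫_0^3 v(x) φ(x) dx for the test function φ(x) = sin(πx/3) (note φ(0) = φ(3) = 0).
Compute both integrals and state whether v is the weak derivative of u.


LHS = 24/π, RHS = 24/π. Yes, v = u' weakly.

u(x) = -x**2 - x + 2, classical derivative u'(x) = -2*x - 1.
φ(x) = sin(πx/3), so φ'(x) = π*cos(π*x/3)/3.
Note φ(0) = φ(3) = 0, so the boundary term u·φ vanishes.
LHS = ∫_0^3 u(x) φ'(x) dx = ∫_0^3 (-π*x^2*cos(π*x/3)/3 - π*x*cos(π*x/3)/3 + 2*π*cos(π*x/3)/3) dx. Term by term:
  ∫_0^3 2*π*cos(π*x/3)/3 dx = 0;  ∫_0^3 -π*x*cos(π*x/3)/3 dx = 6/π;  ∫_0^3 -π*x^2*cos(π*x/3)/3 dx = 18/π.
Sum: 0 + 6/π + 18/π = 24/π.
So LHS = 24/π.
∫_0^3 v(x) φ(x) dx = ∫_0^3 (-2*x*sin(π*x/3) - sin(π*x/3)) dx. Term by term:
  ∫_0^3 -sin(π*x/3) dx = -6/π;  ∫_0^3 -2*x*sin(π*x/3) dx = -18/π.
Sum: -6/π − 18/π = -24/π.
So RHS = -∫_0^3 v(x) φ(x) dx = 24/π.
LHS = RHS, so the identity holds for this test φ.
Moreover u is smooth here and v(x) = u'(x) = -2*x - 1 pointwise, so the identity holds for every test function. Hence v is the weak derivative of u.


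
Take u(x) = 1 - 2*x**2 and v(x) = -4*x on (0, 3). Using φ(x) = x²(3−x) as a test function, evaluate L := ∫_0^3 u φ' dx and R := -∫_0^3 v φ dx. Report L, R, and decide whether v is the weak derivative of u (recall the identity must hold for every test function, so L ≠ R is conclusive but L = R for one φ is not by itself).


LHS = 243/5, RHS = 243/5. Yes, v = u' weakly.

u(x) = 1 - 2*x**2, classical derivative u'(x) = -4*x.
φ(x) = x²(3−x), so φ'(x) = 3*x*(2 - x).
Note φ(0) = φ(3) = 0, so the boundary term u·φ vanishes.
LHS = ∫_0^3 u(x) φ'(x) dx = ∫_0^3 (6*x^4 - 12*x^3 - 3*x^2 + 6*x) dx. Term by term:
  ∫_0^3 6*x^4 dx = 1458/5;  ∫_0^3 -12*x^3 dx = -243;  ∫_0^3 -3*x^2 dx = -27;
  ∫_0^3 6*x dx = 27.
Sum: 1458/5 − 243 − 27 + 27 = 243/5.
So LHS = 243/5.
∫_0^3 v(x) φ(x) dx = ∫_0^3 (4*x^4 - 12*x^3) dx. Term by term:
  ∫_0^3 4*x^4 dx = 972/5;  ∫_0^3 -12*x^3 dx = -243.
Sum: 972/5 − 243 = -243/5.
So RHS = -∫_0^3 v(x) φ(x) dx = 243/5.
LHS = RHS, so the identity holds for this test φ.
Moreover u is smooth here and v(x) = u'(x) = -4*x pointwise, so the identity holds for every test function. Hence v is the weak derivative of u.


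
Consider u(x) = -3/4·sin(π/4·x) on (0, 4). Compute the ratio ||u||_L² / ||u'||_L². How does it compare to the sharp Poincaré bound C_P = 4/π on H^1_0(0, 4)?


||u||_L² / ||u'||_L² = 4/π = C_P.

u(x) = -3/4·sin(π/4·x), so u'(x) = -3*π*cos(π*x/4)/16.
Writing u(x) = A·sin(kπx/L) with A = -3/4 and k = 1, use ∫_0^L sin²(kπx/L) dx = L/2 and ∫_0^L cos²(kπx/L) dx = L/2.
u² = 9/16·sin²(π/4·x) and (u')² = 9*π^2/256·cos²(π/4·x), and each of sin², cos² integrates to L/2 = 2 over (0, 4).
∫_0^4 u² dx = 9/8, so ||u||_L² = 3*sqrt(2)/4.
∫_0^4 (u')² dx = 9*π^2/128, so ||u'||_L² = 3*sqrt(2)*π/16.
Ratio ||u||_L² / ||u'||_L² = 4/π.
Sharp Poincaré constant on H^1_0(0, 4) is C_P = L/π = 4/π, achieved by sin(π/4·x).
This is the k = 1 eigenfunction (up to amplitude), so the ratio equals the sharp Poincaré constant exactly.


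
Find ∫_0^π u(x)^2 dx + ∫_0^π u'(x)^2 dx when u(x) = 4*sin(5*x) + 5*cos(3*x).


||u||_{H^1(0,π)}^2 = 333*π

u'(x) = -15*sin(3*x) + 20*cos(5*x).
Expand u² and (u')² and integrate term by term on (0, π), using: for integers n ≥ 1, ∫_0^π sin²(nx) dx = ∫_0^π cos²(nx) dx = π/2; for n ≠ n', ∫_0^π sin(nx)sin(n'x) dx = ∫_0^π cos(nx)cos(n'x) dx = 0; and by product-to-sum, ∫_0^π sin(nx)cos(n'x) dx = ½∫_0^π [sin((n+n')x) + sin((n−n')x)] dx, which is 0 when n+n' is even and 2n/(n²−n'²) when n+n' is odd (it need not vanish on (0, π)).
  u² squared terms: (4)²·∫sin(5x)² dx = 16·π/2 = 8*π;  (5)²·∫cos(3x)² dx = 25·π/2 = 25*π/2.
  u² cross terms: 2·(4)·(5)·∫sin(5x)·cos(3x) dx = 40·(0) = 0.
  So ∫_0^π u² dx = 8*π + 25*π/2 + 0 = 41*π/2.
  (u')² squared terms: (-15)²·∫sin(3x)² dx = 225·π/2 = 225*π/2;  (20)²·∫cos(5x)² dx = 400·π/2 = 200*π.
  (u')² cross terms: 2·(-15)·(20)·∫sin(3x)·cos(5x) dx = -600·(0) = 0.
  So ∫_0^π (u')² dx = 225*π/2 + 200*π + 0 = 625*π/2.
||u||_{H^1}^2 = (41*π/2) + (625*π/2) = 333*π.


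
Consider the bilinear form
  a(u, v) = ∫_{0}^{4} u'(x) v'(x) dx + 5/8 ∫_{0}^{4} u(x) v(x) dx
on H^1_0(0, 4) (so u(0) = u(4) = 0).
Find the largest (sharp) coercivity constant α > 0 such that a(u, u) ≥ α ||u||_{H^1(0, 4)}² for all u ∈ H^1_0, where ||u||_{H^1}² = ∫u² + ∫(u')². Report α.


α = (π^2 + 10)/(π^2 + 16)

Coercivity of a(·,·) on H^1_0(0, 4) means a(u, u) ≥ α ||u||_{H^1}² for every u ∈ H^1_0.
The interval has length L = 4, and Poincaré/coercivity depend only on L. Here a(u, u) = ∫(u')² + (5/8)·∫u².
Here 0 < c = 5/8 < 1. The condition a(u,u) ≥ α||u||_{H^1}² reads (1−α)∫(u')² ≥ (α−c)∫u². Any admissible α is ≤ 1 (rapidly oscillating u have ∫u²/∫(u')² → 0), and α = 1 would force 0 ≥ (1−c)∫u², impossible since c < 1; so 1−α > 0. By the sharp Poincaré inequality on H^1_0 of an interval of length L, ∫(u')² ≥ (π/L)²∫u² with equality for the first sine mode sin(π(x−x₀)/L) (x₀ the left endpoint), so the inequality holds for all u iff (1−α)(π/L)² ≥ α − c, i.e. α ≤ ((π/L)² + c)/((π/L)² + 1) = (1 + c(L/π)²)/(1 + (L/π)²). With (π/L)² = π^2/16 and c = 5/8, the largest admissible constant is α = ((π/L)² + c)/((π/L)² + 1).
Simplifying, α = (π^2 + 10)/(π^2 + 16).
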